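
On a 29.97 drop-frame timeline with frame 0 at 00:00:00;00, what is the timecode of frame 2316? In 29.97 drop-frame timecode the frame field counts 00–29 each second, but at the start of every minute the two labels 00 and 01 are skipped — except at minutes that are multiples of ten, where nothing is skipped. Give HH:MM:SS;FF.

Ten DF minutes hold 17982 frames, so frame 2316 lies in block 0 (frames 0–17981) with 2316 frames into that block.
The block's first minute is 1800 frames and the rest 1798 each; 2316 frames reaches minute 1, so 0 × 18 + 1 × 2 = 2 labels have been skipped so far.
Adding those back, label number 2316 + 2 = 2318 at 30 labels/s is 77 s + 8 f = 0 h 1 min 17 s frame 8, i.e. 00:01:17;08.

00:01:17;08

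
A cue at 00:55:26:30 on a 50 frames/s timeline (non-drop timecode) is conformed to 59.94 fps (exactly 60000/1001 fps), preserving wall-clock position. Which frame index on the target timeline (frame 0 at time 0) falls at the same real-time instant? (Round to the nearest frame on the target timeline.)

Source frame index: (0×3600 + 55×60 + 26) × 50 + 30 = 166330.
Real time: 166330 / (50) = 16633/5 s.
Target frame: (16633/5) × (60000/1001) = 199596000/1001 ≈ 199396.603 → 199397.

frame 199397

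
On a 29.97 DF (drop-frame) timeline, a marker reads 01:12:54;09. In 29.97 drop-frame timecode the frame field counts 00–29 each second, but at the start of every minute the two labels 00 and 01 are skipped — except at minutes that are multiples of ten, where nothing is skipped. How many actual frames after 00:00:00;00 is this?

131099

As if non-drop at 30 labels/s: (1 × 3600 + 12 × 60 + 54) × 30 + 9 = 131229.
Minute boundaries passed: 72; those not divisible by 10: 72 − 7 = 65; dropped labels = 2 × 65 = 130.
Actual frame index = 131229 − 130 = 131099.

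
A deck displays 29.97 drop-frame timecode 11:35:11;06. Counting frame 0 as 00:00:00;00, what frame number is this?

1250084

As if non-drop at 30 labels/s: (11 × 3600 + 35 × 60 + 11) × 30 + 6 = 1251336.
Minute boundaries passed: 695; those not divisible by 10: 695 − 69 = 626; dropped labels = 2 × 626 = 1252.
Actual frame index = 1251336 − 1252 = 1250084.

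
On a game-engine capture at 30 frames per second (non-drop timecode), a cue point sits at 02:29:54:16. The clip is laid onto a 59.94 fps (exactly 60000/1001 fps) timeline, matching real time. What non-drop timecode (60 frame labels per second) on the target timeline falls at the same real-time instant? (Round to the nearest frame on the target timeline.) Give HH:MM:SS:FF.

Source frame index: (2×3600 + 29×60 + 54) × 30 + 16 = 269836.
Real time: 269836 / (30) = 134918/15 s.
Target frame: (134918/15) × (60000/1001) = 77096000/143 ≈ 539132.867 → 539133.
At 60 labels/s: frame 539133 → 02:29:45:33.

02:29:45:33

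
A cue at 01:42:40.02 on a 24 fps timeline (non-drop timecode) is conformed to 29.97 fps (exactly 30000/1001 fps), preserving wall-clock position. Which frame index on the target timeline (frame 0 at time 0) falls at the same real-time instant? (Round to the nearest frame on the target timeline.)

frame 184618

Source frame index: (1×3600 + 42×60 + 40) × 24 + 2 = 147842.
Real time: 147842 / (24) = 73921/12 s.
Target frame: (73921/12) × (30000/1001) = 184802500/1001 ≈ 184617.882 → 184618.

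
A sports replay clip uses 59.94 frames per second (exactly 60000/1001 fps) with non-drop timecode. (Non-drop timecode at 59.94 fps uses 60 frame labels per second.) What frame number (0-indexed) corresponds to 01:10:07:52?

Total seconds to the label: (1 × 3600 + 10 × 60 + 7) = 4207.
Frame index = 4207 × 60 + 52 = 252472.

252472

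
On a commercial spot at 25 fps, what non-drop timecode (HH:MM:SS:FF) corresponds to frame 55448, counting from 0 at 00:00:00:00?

00:36:57:23

55448 ÷ 25 = 2217 full seconds, remainder 23 frames.
2217 s = 0 h 36 min 57 s.
Timecode: 00:36:57:23.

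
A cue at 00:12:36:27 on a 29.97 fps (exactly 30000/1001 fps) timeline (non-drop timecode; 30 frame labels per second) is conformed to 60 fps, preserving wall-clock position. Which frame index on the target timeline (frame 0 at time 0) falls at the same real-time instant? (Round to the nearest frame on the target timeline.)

Source frame index: (0×3600 + 12×60 + 36) × 30 + 27 = 22707.
Real time: 22707 / (30000/1001) = 7576569/10000 s.
Target frame: (7576569/10000) × (60) = 22729707/500 ≈ 45459.414 → 45459.

frame 45459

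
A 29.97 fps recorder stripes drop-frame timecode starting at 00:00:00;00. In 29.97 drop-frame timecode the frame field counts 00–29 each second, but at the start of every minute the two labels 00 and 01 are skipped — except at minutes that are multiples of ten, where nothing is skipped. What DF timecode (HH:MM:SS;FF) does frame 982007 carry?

Each 10-minute DF block holds 10 × 60 × 30 − 9 × 2 = 17982 frames. 982007 ÷ 17982 → 54 full blocks, remainder 10979.
Within the partial block the first minute is 1800 frames and each further minute 1798, so 6 further minute boundaries passed. Total skipped labels = 18 × 54 + 2 × 6 = 984.
Non-drop label index = 982007 + 984 = 982991; at 30 labels/s that is 09:06:06:11, i.e. DF 09:06:06;11.

09:06:06;11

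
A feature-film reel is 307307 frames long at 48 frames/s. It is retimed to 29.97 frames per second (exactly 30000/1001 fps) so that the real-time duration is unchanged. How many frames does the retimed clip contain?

191875 frames

Target frames = source frames × (target rate / source rate) = 307307 × (30000/1001)/(48) = 307307 × 625/1001 = 191875.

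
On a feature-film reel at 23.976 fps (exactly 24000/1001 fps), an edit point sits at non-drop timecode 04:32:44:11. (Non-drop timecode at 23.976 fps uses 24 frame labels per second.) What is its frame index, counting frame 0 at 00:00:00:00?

frame 392747

Total seconds to the label: (4 × 3600 + 32 × 60 + 44) = 16364.
Frame index = 16364 × 24 + 11 = 392747.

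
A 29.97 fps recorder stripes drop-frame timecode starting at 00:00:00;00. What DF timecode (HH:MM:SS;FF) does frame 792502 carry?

Each 10-minute DF block holds 10 × 60 × 30 − 9 × 2 = 17982 frames. 792502 ÷ 17982 → 44 full blocks, remainder 1294.
Within the partial block the first minute is 1800 frames and each further minute 1798, so 0 further minute boundaries passed. Total skipped labels = 18 × 44 + 2 × 0 = 792.
Non-drop label index = 792502 + 792 = 793294; at 30 labels/s that is 07:20:43:04, i.e. DF 07:20:43;04.

07:20:43;04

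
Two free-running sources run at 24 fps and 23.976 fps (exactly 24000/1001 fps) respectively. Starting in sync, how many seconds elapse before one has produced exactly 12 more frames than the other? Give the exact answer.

500.5 seconds

The gap grows by |24000/1001 − 24| = 24/1001 frames per second.
Time for a 12-frame gap: 12 ÷ (24/1001) = 500.5 s.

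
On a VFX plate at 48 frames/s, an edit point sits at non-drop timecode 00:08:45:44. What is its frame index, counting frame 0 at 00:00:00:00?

Total seconds to the label: (0 × 3600 + 8 × 60 + 45) = 525.
Frame index = 525 × 48 + 44 = 25244.

25244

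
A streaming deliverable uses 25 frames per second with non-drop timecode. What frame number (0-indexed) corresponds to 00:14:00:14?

frame 21014

Total seconds to the label: (0 × 3600 + 14 × 60 + 0) = 840.
Frame index = 840 × 25 + 14 = 21014.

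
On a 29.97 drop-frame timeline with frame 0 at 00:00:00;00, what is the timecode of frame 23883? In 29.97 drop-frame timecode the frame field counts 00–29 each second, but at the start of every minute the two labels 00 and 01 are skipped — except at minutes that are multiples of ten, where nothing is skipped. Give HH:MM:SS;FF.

00:13:16;27

Ten DF minutes hold 17982 frames, so frame 23883 lies in block 1 (frames 17982–35963) with 5901 frames into that block.
The block's first minute is 1800 frames and the rest 1798 each; 5901 frames reaches minute 3, so 1 × 18 + 3 × 2 = 24 labels have been skipped so far.
Adding those back, label number 23883 + 24 = 23907 at 30 labels/s is 796 s + 27 f = 0 h 13 min 16 s frame 27, i.e. 00:13:16;27.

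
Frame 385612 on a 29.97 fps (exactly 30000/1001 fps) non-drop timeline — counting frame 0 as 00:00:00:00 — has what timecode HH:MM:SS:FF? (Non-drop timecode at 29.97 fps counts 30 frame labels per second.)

385612 ÷ 30 = 12853 full seconds, remainder 22 frames.
12853 s = 3 h 34 min 13 s.
Timecode: 03:34:13:22.

03:34:13:22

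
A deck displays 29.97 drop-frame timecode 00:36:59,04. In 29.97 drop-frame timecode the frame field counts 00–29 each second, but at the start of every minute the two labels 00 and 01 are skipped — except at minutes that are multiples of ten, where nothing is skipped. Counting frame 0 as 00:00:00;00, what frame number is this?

As if non-drop at 30 labels/s: (0 × 3600 + 36 × 60 + 59) × 30 + 4 = 66574.
Minute boundaries passed: 36; those not divisible by 10: 36 − 3 = 33; dropped labels = 2 × 33 = 66.
Actual frame index = 66574 − 66 = 66508.

66508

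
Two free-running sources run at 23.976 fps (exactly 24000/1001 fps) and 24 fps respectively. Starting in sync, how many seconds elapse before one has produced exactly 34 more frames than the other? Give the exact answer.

The gap grows by |24 − 24000/1001| = 24/1001 frames per second.
Time for a 34-frame gap: 34 ÷ (24/1001) = 17017/12 s.

17017/12 seconds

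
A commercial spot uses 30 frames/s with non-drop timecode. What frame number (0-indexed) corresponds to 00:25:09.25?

Total seconds to the label: (0 × 3600 + 25 × 60 + 9) = 1509.
Frame index = 1509 × 30 + 25 = 45295.

frame 45295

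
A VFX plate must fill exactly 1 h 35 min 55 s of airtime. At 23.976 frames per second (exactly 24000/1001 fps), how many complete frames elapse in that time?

137982 frames

1 h 35 min 55 s = 5755 s.
Frames = 5755 × 24000/1001 = 138120000/1001 ≈ 137982.0180.
Complete frames: 137982.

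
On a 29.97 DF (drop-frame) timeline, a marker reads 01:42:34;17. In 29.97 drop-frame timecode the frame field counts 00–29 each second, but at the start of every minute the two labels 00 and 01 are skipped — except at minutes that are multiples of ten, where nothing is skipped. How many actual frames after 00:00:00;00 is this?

As if non-drop at 30 labels/s: (1 × 3600 + 42 × 60 + 34) × 30 + 17 = 184637.
Minute boundaries passed: 102; those not divisible by 10: 102 − 10 = 92; dropped labels = 2 × 92 = 184.
Actual frame index = 184637 − 184 = 184453.

184453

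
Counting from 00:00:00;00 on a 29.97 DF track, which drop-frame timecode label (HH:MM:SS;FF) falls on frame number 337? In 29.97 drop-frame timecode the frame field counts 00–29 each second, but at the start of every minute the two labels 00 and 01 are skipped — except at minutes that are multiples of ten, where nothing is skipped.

Ten DF minutes hold 17982 frames, so frame 337 lies in block 0 (frames 0–17981) with 337 frames into that block.
The block's first minute is 1800 frames and the rest 1798 each; 337 frames reaches minute 0, so 0 × 18 + 0 × 2 = 0 labels have been skipped so far.
Adding those back, label number 337 + 0 = 337 at 30 labels/s is 11 s + 7 f = 0 h 0 min 11 s frame 7, i.e. 00:00:11;07.

00:00:11;07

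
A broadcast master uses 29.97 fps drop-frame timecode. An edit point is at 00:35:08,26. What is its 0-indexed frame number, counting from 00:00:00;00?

63202

As if non-drop at 30 labels/s: (0 × 3600 + 35 × 60 + 8) × 30 + 26 = 63266.
Minute boundaries passed: 35; those not divisible by 10: 35 − 3 = 32; dropped labels = 2 × 32 = 64.
Actual frame index = 63266 − 64 = 63202.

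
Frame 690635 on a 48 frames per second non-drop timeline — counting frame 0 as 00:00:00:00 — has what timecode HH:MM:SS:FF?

03:59:48:11

690635 ÷ 48 = 14388 full seconds, remainder 11 frames.
14388 s = 3 h 59 min 48 s.
Timecode: 03:59:48:11.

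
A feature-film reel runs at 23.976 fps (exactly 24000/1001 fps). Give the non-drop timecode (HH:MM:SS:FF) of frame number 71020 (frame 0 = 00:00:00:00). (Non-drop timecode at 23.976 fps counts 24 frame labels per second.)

00:49:19:04

71020 ÷ 24 = 2959 full seconds, remainder 4 frames.
2959 s = 0 h 49 min 19 s.
Timecode: 00:49:19:04.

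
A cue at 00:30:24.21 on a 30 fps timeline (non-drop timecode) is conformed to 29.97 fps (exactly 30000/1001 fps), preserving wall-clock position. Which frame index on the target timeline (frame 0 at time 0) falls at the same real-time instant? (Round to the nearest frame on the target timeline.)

frame 54686

Source frame index: (0×3600 + 30×60 + 24) × 30 + 21 = 54741.
Real time: 54741 / (30) = 18247/10 s.
Target frame: (18247/10) × (30000/1001) = 54741000/1001 ≈ 54686.314 → 54686.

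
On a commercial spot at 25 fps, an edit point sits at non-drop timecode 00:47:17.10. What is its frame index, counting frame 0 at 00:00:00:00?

70935

Total seconds to the label: (0 × 3600 + 47 × 60 + 17) = 2837.
Frame index = 2837 × 25 + 10 = 70935.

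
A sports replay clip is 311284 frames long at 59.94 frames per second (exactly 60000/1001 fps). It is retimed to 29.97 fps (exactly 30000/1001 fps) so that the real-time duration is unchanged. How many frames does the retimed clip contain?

Target frames = source frames × (target rate / source rate) = 311284 × (30000/1001)/(60000/1001) = 311284 × 1/2 = 155642.

155642 frames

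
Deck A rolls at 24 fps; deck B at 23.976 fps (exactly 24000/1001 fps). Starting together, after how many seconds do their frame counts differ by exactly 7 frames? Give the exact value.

The gap grows by |24000/1001 − 24| = 24/1001 frames per second.
Time for a 7-frame gap: 7 ÷ (24/1001) = 7007/24 s.

7007/24 seconds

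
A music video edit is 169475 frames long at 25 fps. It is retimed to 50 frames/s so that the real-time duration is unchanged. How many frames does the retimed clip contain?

Target frames = source frames × (target rate / source rate) = 169475 × (50)/(25) = 169475 × 2 = 338950.

338950 frames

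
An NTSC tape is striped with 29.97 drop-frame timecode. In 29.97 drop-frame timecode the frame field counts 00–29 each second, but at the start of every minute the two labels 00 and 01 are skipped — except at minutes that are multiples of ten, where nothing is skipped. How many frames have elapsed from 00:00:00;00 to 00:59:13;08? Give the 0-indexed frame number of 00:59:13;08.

106490

Complete 10-minute blocks: 5, each 17982 frames → 89910.
Remaining 9 whole minutes in the current block: 1800 + 8 × 1798 = 16184 frames.
Within the current minute: 13 × 30 + 8 − 2 = 396 (labels ;00/;01 skipped at this minute). Total = 89910 + 16184 + 396 = 106490.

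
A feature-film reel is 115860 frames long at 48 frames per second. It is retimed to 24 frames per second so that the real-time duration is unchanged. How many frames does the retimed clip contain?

Target frames = source frames × (target rate / source rate) = 115860 × (24)/(48) = 115860 × 1/2 = 57930.

57930 frames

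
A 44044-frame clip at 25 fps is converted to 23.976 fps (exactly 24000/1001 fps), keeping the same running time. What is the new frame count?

Target frames = source frames × (target rate / source rate) = 44044 × (24000/1001)/(25) = 44044 × 960/1001 = 42240.

42240 frames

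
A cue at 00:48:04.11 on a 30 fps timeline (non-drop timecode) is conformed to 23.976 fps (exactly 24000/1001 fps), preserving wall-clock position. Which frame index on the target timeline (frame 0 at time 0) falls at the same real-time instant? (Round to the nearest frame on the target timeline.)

frame 69156

Source frame index: (0×3600 + 48×60 + 4) × 30 + 11 = 86531.
Real time: 86531 / (30) = 86531/30 s.
Target frame: (86531/30) × (24000/1001) = 69224800/1001 ≈ 69155.644 → 69156.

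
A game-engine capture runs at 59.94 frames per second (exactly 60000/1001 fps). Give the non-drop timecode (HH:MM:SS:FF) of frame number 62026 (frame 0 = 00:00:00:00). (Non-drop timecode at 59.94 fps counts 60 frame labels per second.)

00:17:13:46

62026 ÷ 60 = 1033 full seconds, remainder 46 frames.
1033 s = 0 h 17 min 13 s.
Timecode: 00:17:13:46.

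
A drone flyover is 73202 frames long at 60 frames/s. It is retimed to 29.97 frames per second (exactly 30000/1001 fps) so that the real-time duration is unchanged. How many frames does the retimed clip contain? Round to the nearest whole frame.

36564 frames

Frames at target rate = 73202 × (30000/1001) / (60) = 36601000/1001 ≈ 36564.436.
Nearest whole frame: 36564.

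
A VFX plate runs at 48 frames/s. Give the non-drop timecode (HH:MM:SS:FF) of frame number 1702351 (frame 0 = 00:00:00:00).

09:51:05:31

1702351 ÷ 48 = 35465 full seconds, remainder 31 frames.
35465 s = 9 h 51 min 5 s.
Timecode: 09:51:05:31.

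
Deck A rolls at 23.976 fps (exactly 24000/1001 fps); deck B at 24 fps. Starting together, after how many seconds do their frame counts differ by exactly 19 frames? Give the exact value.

The gap grows by |24 − 24000/1001| = 24/1001 frames per second.
Time for a 19-frame gap: 19 ÷ (24/1001) = 19019/24 s.

19019/24 seconds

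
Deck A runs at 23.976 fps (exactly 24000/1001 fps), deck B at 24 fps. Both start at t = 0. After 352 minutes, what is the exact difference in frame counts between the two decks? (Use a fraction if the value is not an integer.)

46080/91 frames

352 min = 21120 s.
A emits 24000/1001 × 21120 = 46080000/91 frames; B emits 24 × 21120 = 506880.
Difference = 46080/91 frames (≈ 506.3736); B is ahead of A.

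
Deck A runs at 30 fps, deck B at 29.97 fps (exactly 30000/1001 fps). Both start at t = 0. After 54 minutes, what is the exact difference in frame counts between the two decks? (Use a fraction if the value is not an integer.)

97200/1001 frames

54 min = 3240 s.
A emits 30 × 3240 = 97200 frames; B emits 30000/1001 × 3240 = 97200000/1001.
Difference = 97200/1001 frames (≈ 97.1029); B is behind A.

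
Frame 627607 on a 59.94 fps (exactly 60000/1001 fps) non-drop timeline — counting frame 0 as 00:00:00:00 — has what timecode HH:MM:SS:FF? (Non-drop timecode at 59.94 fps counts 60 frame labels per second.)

02:54:20:07

627607 ÷ 60 = 10460 full seconds, remainder 7 frames.
10460 s = 2 h 54 min 20 s.
Timecode: 02:54:20:07.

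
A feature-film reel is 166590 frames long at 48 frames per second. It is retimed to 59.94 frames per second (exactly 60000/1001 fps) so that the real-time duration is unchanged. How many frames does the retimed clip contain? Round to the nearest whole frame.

Frames at target rate = 166590 × (60000/1001) / (48) = 208237500/1001 ≈ 208029.471.
Nearest whole frame: 208029.

208029 frames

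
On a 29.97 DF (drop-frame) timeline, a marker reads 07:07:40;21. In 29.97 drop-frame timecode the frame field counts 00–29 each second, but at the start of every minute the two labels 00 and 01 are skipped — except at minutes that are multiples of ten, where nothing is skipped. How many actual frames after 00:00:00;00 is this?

769051

As if non-drop at 30 labels/s: (7 × 3600 + 7 × 60 + 40) × 30 + 21 = 769821.
Minute boundaries passed: 427; those not divisible by 10: 427 − 42 = 385; dropped labels = 2 × 385 = 770.
Actual frame index = 769821 − 770 = 769051.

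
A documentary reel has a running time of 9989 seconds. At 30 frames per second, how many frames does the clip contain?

Frames = 9989 × 30 = 299670.

299670 frames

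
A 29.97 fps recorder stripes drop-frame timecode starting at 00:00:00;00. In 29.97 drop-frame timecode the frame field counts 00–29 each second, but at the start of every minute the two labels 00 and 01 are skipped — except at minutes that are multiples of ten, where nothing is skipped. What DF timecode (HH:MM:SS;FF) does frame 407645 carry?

Each 10-minute DF block holds 10 × 60 × 30 − 9 × 2 = 17982 frames. 407645 ÷ 17982 → 22 full blocks, remainder 12041.
Within the partial block the first minute is 1800 frames and each further minute 1798, so 6 further minute boundaries passed. Total skipped labels = 18 × 22 + 2 × 6 = 408.
Non-drop label index = 407645 + 408 = 408053; at 30 labels/s that is 03:46:41:23, i.e. DF 03:46:41;23.

03:46:41;23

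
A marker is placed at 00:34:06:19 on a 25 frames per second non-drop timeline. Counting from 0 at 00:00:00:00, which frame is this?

51169

Total seconds to the label: (0 × 3600 + 34 × 60 + 6) = 2046.
Frame index = 2046 × 25 + 19 = 51169.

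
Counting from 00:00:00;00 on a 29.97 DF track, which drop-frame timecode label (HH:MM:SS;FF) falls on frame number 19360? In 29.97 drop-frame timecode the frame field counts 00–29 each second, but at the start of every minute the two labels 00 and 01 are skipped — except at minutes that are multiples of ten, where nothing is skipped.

00:10:45;28

Each 10-minute DF block holds 10 × 60 × 30 − 9 × 2 = 17982 frames. 19360 ÷ 17982 → 1 full block, remainder 1378.
Within the partial block the first minute is 1800 frames and each further minute 1798, so 0 further minute boundaries passed. Total skipped labels = 18 × 1 + 2 × 0 = 18.
Non-drop label index = 19360 + 18 = 19378; at 30 labels/s that is 00:10:45:28, i.e. DF 00:10:45;28.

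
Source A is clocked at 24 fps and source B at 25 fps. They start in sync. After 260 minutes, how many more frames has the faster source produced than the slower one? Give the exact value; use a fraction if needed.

15600 frames

260 min = 15600 s.
A emits 24 × 15600 = 374400 frames; B emits 25 × 15600 = 390000.
Difference = 15600 frames; B is ahead of A.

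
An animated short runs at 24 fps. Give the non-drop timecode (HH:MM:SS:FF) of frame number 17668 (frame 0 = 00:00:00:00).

00:12:16:04

17668 ÷ 24 = 736 full seconds, remainder 4 frames.
736 s = 0 h 12 min 16 s.
Timecode: 00:12:16:04.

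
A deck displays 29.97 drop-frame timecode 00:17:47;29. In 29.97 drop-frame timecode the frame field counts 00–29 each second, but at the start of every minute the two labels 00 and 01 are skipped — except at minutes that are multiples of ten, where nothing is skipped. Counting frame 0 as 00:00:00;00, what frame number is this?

Complete 10-minute blocks: 1, each 17982 frames → 17982.
Remaining 7 whole minutes in the current block: 1800 + 6 × 1798 = 12588 frames.
Within the current minute: 47 × 30 + 29 − 2 = 1437 (labels ;00/;01 skipped at this minute). Total = 17982 + 12588 + 1437 = 32007.

32007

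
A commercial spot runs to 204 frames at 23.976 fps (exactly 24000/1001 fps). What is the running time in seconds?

8.5085 seconds

Running time = 204 / (24000/1001) = 8.5085 s.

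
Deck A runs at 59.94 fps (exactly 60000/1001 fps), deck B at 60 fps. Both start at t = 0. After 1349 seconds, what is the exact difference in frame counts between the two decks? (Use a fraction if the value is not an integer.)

A emits 60000/1001 × 1349 = 80940000/1001 frames; B emits 60 × 1349 = 80940.
Difference = 80940/1001 frames (≈ 80.8591); B is ahead of A.

80940/1001 frames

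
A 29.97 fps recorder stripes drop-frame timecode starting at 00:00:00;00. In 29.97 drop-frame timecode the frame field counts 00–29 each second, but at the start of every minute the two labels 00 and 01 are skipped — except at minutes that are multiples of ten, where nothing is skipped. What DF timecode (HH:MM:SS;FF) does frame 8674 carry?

00:04:49;12

Each 10-minute DF block holds 10 × 60 × 30 − 9 × 2 = 17982 frames. 8674 ÷ 17982 → 0 full blocks, remainder 8674.
Within the partial block the first minute is 1800 frames and each further minute 1798, so 4 further minute boundaries passed. Total skipped labels = 18 × 0 + 2 × 4 = 8.
Non-drop label index = 8674 + 8 = 8682; at 30 labels/s that is 00:04:49:12, i.e. DF 00:04:49;12.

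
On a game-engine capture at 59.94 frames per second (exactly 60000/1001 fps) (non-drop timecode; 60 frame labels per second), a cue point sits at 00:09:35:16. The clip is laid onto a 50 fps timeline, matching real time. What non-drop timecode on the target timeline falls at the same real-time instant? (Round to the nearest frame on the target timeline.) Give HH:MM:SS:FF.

Source frame index: (0×3600 + 9×60 + 35) × 60 + 16 = 34516.
Real time: 34516 / (60000/1001) = 8637629/15000 s.
Target frame: (8637629/15000) × (50) = 8637629/300 ≈ 28792.097 → 28792.
At 50 labels/s: frame 28792 → 00:09:35:42.

00:09:35:42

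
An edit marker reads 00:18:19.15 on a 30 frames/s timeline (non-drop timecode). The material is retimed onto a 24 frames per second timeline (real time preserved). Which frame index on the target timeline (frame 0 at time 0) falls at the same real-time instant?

frame 26388

Source frame index: (0×3600 + 18×60 + 19) × 30 + 15 = 32985.
Real time: 32985 / (30) = 2199/2 s.
Target frame: (2199/2) × (24) = 26388.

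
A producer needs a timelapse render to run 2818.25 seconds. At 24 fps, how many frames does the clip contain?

67638 frames

Frames = 2818.25 × 24 = 67638.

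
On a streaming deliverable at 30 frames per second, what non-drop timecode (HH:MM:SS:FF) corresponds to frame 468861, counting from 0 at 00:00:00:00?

468861 ÷ 30 = 15628 full seconds, remainder 21 frames.
15628 s = 4 h 20 min 28 s.
Timecode: 04:20:28:21.

04:20:28:21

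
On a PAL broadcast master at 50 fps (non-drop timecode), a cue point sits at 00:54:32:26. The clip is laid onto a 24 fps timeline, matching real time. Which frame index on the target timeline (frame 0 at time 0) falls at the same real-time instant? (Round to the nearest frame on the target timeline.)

Source frame index: (0×3600 + 54×60 + 32) × 50 + 26 = 163626.
Real time: 163626 / (50) = 81813/25 s.
Target frame: (81813/25) × (24) = 1963512/25 ≈ 78540.480 → 78540.

frame 78540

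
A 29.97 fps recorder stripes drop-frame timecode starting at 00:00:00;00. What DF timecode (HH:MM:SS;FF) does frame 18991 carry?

Each 10-minute DF block holds 10 × 60 × 30 − 9 × 2 = 17982 frames. 18991 ÷ 17982 → 1 full block, remainder 1009.
Within the partial block the first minute is 1800 frames and each further minute 1798, so 0 further minute boundaries passed. Total skipped labels = 18 × 1 + 2 × 0 = 18.
Non-drop label index = 18991 + 18 = 19009; at 30 labels/s that is 00:10:33:19, i.e. DF 00:10:33;19.

00:10:33;19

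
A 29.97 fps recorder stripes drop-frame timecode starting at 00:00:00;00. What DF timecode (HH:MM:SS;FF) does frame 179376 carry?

Each 10-minute DF block holds 10 × 60 × 30 − 9 × 2 = 17982 frames. 179376 ÷ 17982 → 9 full blocks, remainder 17538.
Within the partial block the first minute is 1800 frames and each further minute 1798, so 9 further minute boundaries passed. Total skipped labels = 18 × 9 + 2 × 9 = 180.
Non-drop label index = 179376 + 180 = 179556; at 30 labels/s that is 01:39:45:06, i.e. DF 01:39:45;06.

01:39:45;06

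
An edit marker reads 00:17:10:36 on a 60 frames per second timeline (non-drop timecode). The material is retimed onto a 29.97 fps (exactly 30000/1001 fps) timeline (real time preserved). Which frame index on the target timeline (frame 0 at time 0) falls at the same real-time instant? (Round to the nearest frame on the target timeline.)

Source frame index: (0×3600 + 17×60 + 10) × 60 + 36 = 61836.
Real time: 61836 / (60) = 5153/5 s.
Target frame: (5153/5) × (30000/1001) = 30918000/1001 ≈ 30887.113 → 30887.

frame 30887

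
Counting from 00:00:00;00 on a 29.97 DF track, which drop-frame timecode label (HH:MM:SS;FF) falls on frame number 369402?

03:25:25;22

Ten DF minutes hold 17982 frames, so frame 369402 lies in block 20 (frames 359640–377621) with 9762 frames into that block.
The block's first minute is 1800 frames and the rest 1798 each; 9762 frames reaches minute 5, so 20 × 18 + 5 × 2 = 370 labels have been skipped so far.
Adding those back, label number 369402 + 370 = 369772 at 30 labels/s is 12325 s + 22 f = 3 h 25 min 25 s frame 22, i.e. 03:25:25;22.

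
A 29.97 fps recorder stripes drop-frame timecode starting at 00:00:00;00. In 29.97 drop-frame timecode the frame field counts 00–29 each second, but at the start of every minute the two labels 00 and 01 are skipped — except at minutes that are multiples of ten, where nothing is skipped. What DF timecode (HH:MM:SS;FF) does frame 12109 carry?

Each 10-minute DF block holds 10 × 60 × 30 − 9 × 2 = 17982 frames. 12109 ÷ 17982 → 0 full blocks, remainder 12109.
Within the partial block the first minute is 1800 frames and each further minute 1798, so 6 further minute boundaries passed. Total skipped labels = 18 × 0 + 2 × 6 = 12.
Non-drop label index = 12109 + 12 = 12121; at 30 labels/s that is 00:06:44:01, i.e. DF 00:06:44;01.

00:06:44;01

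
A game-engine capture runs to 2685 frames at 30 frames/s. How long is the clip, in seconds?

89.5 seconds

Running time = 2685 / (30) = 89.5 s.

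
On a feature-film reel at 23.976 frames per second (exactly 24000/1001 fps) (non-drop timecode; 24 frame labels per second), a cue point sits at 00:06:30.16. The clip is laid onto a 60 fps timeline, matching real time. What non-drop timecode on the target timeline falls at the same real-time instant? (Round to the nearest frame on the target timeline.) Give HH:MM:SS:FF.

00:06:31:03

Source frame index: (0×3600 + 6×60 + 30) × 24 + 16 = 9376.
Real time: 9376 / (24000/1001) = 293293/750 s.
Target frame: (293293/750) × (60) = 586586/25 ≈ 23463.440 → 23463.
At 60 labels/s: frame 23463 → 00:06:31:03.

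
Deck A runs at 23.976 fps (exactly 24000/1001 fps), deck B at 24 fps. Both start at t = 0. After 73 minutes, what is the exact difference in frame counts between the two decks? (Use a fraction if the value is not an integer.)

105120/1001 frames

73 min = 4380 s.
A emits 24000/1001 × 4380 = 105120000/1001 frames; B emits 24 × 4380 = 105120.
Difference = 105120/1001 frames (≈ 105.0150); B is ahead of A.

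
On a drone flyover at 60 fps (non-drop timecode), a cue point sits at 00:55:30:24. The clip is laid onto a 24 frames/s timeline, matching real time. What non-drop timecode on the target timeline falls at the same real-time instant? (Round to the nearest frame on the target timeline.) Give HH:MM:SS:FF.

00:55:30:10

Source frame index: (0×3600 + 55×60 + 30) × 60 + 24 = 199824.
Real time: 199824 / (60) = 16652/5 s.
Target frame: (16652/5) × (24) = 399648/5 ≈ 79929.600 → 79930.
At 24 labels/s: frame 79930 → 00:55:30:10.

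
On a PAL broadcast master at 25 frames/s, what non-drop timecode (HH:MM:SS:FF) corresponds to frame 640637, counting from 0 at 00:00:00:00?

640637 ÷ 25 = 25625 full seconds, remainder 12 frames.
25625 s = 7 h 7 min 5 s.
Timecode: 07:07:05:12.

07:07:05:12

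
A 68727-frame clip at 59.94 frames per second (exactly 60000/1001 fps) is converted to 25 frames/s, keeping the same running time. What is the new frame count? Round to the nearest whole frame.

28665 frames

Frames at target rate = 68727 × (25) / (60000/1001) = 22931909/800 ≈ 28664.886.
Nearest whole frame: 28665.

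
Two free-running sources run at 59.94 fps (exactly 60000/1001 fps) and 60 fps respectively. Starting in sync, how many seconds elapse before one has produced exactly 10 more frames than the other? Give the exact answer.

The gap grows by |60 − 60000/1001| = 60/1001 frames per second.
Time for a 10-frame gap: 10 ÷ (60/1001) = 1001/6 s.

1001/6 seconds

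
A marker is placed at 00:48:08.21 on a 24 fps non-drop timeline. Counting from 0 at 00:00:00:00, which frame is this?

Total seconds to the label: (0 × 3600 + 48 × 60 + 8) = 2888.
Frame index = 2888 × 24 + 21 = 69333.

69333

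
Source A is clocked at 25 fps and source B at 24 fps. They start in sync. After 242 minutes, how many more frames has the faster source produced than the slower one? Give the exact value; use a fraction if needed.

242 min = 14520 s.
A emits 25 × 14520 = 363000 frames; B emits 24 × 14520 = 348480.
Difference = 14520 frames; B is behind A.

14520 frames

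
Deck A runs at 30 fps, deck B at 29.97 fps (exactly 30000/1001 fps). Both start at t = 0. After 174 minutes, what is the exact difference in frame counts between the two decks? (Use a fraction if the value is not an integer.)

174 min = 10440 s.
A emits 30 × 10440 = 313200 frames; B emits 30000/1001 × 10440 = 313200000/1001.
Difference = 313200/1001 frames (≈ 312.8871); B is behind A.

313200/1001 frames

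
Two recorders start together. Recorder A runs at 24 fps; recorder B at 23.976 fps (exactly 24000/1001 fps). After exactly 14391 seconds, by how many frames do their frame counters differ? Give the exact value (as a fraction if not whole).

A emits 24 × 14391 = 345384 frames; B emits 24000/1001 × 14391 = 26568000/77.
Difference = 26568/77 frames (≈ 345.0390); B is behind A.

26568/77 frames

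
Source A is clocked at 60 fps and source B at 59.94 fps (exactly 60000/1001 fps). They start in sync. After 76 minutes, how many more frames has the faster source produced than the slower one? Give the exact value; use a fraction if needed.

273600/1001 frames

76 min = 4560 s.
A emits 60 × 4560 = 273600 frames; B emits 60000/1001 × 4560 = 273600000/1001.
Difference = 273600/1001 frames (≈ 273.3267); B is behind A.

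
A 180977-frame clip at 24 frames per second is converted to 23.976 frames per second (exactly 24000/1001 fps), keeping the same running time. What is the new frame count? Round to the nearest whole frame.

180796 frames

Frames at target rate = 180977 × (24000/1001) / (24) = 180977000/1001 ≈ 180796.204.
Nearest whole frame: 180796.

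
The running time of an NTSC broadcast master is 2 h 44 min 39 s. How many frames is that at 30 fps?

296370 frames

2 h 44 min 39 s = 9879 s.
Frames = 9879 × 30 = 296370.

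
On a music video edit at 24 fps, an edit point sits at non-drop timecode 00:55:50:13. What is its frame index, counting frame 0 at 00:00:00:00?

Total seconds to the label: (0 × 3600 + 55 × 60 + 50) = 3350.
Frame index = 3350 × 24 + 13 = 80413.

80413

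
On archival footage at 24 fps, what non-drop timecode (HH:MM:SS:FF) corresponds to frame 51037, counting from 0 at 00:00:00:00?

51037 ÷ 24 = 2126 full seconds, remainder 13 frames.
2126 s = 0 h 35 min 26 s.
Timecode: 00:35:26:13.

00:35:26:13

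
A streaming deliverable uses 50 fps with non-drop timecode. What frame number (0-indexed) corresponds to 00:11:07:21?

Total seconds to the label: (0 × 3600 + 11 × 60 + 7) = 667.
Frame index = 667 × 50 + 21 = 33371.

33371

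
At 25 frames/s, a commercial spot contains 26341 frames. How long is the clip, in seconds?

Running time = 26341 / (25) = 1053.64 s.

1053.64 seconds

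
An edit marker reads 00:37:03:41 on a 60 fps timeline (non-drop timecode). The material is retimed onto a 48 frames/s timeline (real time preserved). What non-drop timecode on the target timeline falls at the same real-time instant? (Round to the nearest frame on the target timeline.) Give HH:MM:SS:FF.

Source frame index: (0×3600 + 37×60 + 3) × 60 + 41 = 133421.
Real time: 133421 / (60) = 133421/60 s.
Target frame: (133421/60) × (48) = 533684/5 ≈ 106736.800 → 106737.
At 48 labels/s: frame 106737 → 00:37:03:33.

00:37:03:33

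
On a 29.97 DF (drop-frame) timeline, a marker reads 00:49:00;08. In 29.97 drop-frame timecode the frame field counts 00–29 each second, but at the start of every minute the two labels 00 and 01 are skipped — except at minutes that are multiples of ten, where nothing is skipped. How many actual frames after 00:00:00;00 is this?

88118

As if non-drop at 30 labels/s: (0 × 3600 + 49 × 60 + 0) × 30 + 8 = 88208.
Minute boundaries passed: 49; those not divisible by 10: 49 − 4 = 45; dropped labels = 2 × 45 = 90.
Actual frame index = 88208 − 90 = 88118.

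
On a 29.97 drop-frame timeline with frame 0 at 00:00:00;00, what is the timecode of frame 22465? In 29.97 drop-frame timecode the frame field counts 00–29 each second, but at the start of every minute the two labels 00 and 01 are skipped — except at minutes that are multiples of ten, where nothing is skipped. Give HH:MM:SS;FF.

00:12:29;17

Ten DF minutes hold 17982 frames, so frame 22465 lies in block 1 (frames 17982–35963) with 4483 frames into that block.
The block's first minute is 1800 frames and the rest 1798 each; 4483 frames reaches minute 2, so 1 × 18 + 2 × 2 = 22 labels have been skipped so far.
Adding those back, label number 22465 + 22 = 22487 at 30 labels/s is 749 s + 17 f = 0 h 12 min 29 s frame 17, i.e. 00:12:29;17.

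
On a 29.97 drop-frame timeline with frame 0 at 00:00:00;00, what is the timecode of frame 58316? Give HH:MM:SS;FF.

Each 10-minute DF block holds 10 × 60 × 30 − 9 × 2 = 17982 frames. 58316 ÷ 17982 → 3 full blocks, remainder 4370.
Within the partial block the first minute is 1800 frames and each further minute 1798, so 2 further minute boundaries passed. Total skipped labels = 18 × 3 + 2 × 2 = 58.
Non-drop label index = 58316 + 58 = 58374; at 30 labels/s that is 00:32:25:24, i.e. DF 00:32:25;24.

00:32:25;24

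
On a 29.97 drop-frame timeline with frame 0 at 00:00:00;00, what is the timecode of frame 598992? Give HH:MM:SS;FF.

05:33:06;12

Ten DF minutes hold 17982 frames, so frame 598992 lies in block 33 (frames 593406–611387) with 5586 frames into that block.
The block's first minute is 1800 frames and the rest 1798 each; 5586 frames reaches minute 3, so 33 × 18 + 3 × 2 = 600 labels have been skipped so far.
Adding those back, label number 598992 + 600 = 599592 at 30 labels/s is 19986 s + 12 f = 5 h 33 min 6 s frame 12, i.e. 05:33:06;12.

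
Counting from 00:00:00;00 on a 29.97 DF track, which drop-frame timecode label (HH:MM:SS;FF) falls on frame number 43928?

00:24:25;22

Ten DF minutes hold 17982 frames, so frame 43928 lies in block 2 (frames 35964–53945) with 7964 frames into that block.
The block's first minute is 1800 frames and the rest 1798 each; 7964 frames reaches minute 4, so 2 × 18 + 4 × 2 = 44 labels have been skipped so far.
Adding those back, label number 43928 + 44 = 43972 at 30 labels/s is 1465 s + 22 f = 0 h 24 min 25 s frame 22, i.e. 00:24:25;22.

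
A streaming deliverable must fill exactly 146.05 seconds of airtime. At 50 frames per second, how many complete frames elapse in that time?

Frames = 146.05 × 50 = 14605/2 ≈ 7302.5000.
Complete frames: 7302.

7302 frames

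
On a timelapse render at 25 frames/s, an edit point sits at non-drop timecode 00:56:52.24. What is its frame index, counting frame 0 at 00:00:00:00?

Total seconds to the label: (0 × 3600 + 56 × 60 + 52) = 3412.
Frame index = 3412 × 25 + 24 = 85324.

frame 85324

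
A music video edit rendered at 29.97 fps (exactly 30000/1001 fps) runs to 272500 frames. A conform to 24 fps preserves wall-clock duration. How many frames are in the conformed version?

Target frames = source frames × (target rate / source rate) = 272500 × (24)/(30000/1001) = 272500 × 1001/1250 = 218218.

218218 frames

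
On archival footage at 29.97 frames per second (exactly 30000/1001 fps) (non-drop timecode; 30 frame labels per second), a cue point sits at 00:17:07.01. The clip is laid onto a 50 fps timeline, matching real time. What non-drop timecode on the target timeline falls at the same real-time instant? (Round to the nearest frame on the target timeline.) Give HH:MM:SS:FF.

Source frame index: (0×3600 + 17×60 + 7) × 30 + 1 = 30811.
Real time: 30811 / (30000/1001) = 30841811/30000 s.
Target frame: (30841811/30000) × (50) = 30841811/600 ≈ 51403.018 → 51403.
At 50 labels/s: frame 51403 → 00:17:08:03.

00:17:08:03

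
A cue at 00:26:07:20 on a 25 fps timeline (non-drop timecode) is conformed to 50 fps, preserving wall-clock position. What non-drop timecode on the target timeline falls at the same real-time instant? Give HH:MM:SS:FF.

Source frame index: (0×3600 + 26×60 + 7) × 25 + 20 = 39195.
Real time: 39195 / (25) = 7839/5 s.
Target frame: (7839/5) × (50) = 78390.
At 50 labels/s: frame 78390 → 00:26:07:40.

00:26:07:40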